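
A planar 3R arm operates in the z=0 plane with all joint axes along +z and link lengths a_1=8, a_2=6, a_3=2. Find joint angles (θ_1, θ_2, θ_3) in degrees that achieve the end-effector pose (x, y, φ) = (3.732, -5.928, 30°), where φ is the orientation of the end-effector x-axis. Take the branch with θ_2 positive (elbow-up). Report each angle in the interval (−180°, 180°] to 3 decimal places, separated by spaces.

-120.000 120.002 29.998

wrist centre = target − a_3·(cos φ, sin φ) = (1.9999, -6.9280)
cos θ_2 = (51.9970−8²−6²)/(2·8·6) = -0.5000; θ_2 = 120.0021° (elbow-up)
β = atan2(-6.9280,1.9999) = -73.8978°; ψ = atan2(5.1960,4.9998) = 46.1026°
θ_1 = β − ψ = -120.0004°
θ_3 = φ − θ_1 − θ_2 = 29.9983° (wrapped to (-180°,180°])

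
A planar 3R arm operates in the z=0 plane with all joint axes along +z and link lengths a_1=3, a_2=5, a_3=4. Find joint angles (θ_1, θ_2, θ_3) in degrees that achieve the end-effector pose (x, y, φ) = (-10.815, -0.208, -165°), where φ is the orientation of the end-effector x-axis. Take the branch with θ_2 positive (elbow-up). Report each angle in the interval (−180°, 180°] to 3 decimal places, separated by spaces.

135.007 59.989 0.004

wrist centre = target − a_3·(cos φ, sin φ) = (-6.9513, 0.8273)
cos θ_2 = (49.0049−3²−5²)/(2·3·5) = 0.5002; θ_2 = 59.9892° (elbow-up)
β = atan2(0.8273,-6.9513) = 173.2131°; ψ = atan2(4.3297,5.5008) = 38.2060°
θ_1 = β − ψ = 135.0071°
θ_3 = φ − θ_1 − θ_2 = 0.0037° (wrapped to (-180°,180°])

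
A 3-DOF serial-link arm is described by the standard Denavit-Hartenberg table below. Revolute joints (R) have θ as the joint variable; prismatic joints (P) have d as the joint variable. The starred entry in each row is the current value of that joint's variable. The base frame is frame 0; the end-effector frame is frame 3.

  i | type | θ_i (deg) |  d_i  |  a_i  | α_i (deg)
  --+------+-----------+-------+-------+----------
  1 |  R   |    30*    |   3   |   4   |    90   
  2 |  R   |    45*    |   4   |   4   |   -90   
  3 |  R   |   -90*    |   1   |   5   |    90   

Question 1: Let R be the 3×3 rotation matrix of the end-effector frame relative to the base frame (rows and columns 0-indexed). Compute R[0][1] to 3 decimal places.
End-effector y-axis (col 1 of R) = (-0.6124,-0.3536,0.7071)
R[0][1] = -0.6124

-0.612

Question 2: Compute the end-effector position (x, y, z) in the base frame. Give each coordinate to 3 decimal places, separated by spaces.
after link 1: o_1 = (3.4641, 2.0000, 3.0000)
after link 2: o_2 = (7.9136, -0.0499, 5.8284)
after link 3: o_3 = (9.8012, -4.7336, 6.5355)

9.801 -4.734 6.536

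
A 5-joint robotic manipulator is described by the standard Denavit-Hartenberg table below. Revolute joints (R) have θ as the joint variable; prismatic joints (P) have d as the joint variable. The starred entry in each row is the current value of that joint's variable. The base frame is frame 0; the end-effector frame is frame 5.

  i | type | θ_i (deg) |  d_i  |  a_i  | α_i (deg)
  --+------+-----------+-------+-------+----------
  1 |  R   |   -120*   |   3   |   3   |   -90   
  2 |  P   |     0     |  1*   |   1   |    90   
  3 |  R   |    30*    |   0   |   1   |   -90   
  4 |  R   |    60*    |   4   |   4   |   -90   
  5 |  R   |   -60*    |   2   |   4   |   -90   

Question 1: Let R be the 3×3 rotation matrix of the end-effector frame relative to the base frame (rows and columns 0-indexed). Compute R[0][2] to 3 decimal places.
-0.500

End-effector z-axis (col 2 of R) = (-0.5000,-0.4330,-0.7500)
R[0][2] = -0.5000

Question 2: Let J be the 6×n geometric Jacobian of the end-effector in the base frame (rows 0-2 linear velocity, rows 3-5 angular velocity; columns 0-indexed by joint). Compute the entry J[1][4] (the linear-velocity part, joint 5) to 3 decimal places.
axis z_4 = (-0.0000,0.8660,-0.5000); lever o_n−o_4 = (3.4641,0.7321,-2.7321)
cross product → J_v[:, 4] = (-2.0000,-1.7321,-3.0000)
J_ω[:, 4] = z_4
entry J[1][4] = -1.7321

-1.732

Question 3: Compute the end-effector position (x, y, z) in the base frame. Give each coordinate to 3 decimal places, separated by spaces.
6.330 -6.232 -3.196

after link 1: o_1 = (-1.5000, -2.5981, 3.0000)
after link 2: o_2 = (-1.1340, -3.9641, 3.0000)
after link 3: o_3 = (-1.1340, -4.9641, 3.0000)
after link 4: o_4 = (2.8660, -6.9641, -0.4641)
after link 5: o_5 = (6.3301, -6.2321, -3.1962)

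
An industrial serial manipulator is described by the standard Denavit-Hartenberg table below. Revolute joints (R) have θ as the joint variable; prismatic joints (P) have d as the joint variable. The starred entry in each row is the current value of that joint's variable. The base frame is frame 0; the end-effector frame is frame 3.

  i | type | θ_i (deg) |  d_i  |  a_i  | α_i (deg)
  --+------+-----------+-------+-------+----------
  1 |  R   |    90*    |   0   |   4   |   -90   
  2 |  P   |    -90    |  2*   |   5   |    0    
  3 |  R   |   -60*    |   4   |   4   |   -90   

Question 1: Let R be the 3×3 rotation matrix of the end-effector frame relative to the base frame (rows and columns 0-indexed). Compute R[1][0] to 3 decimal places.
End-effector x-axis (col 0 of R) = (-0.0000,-0.8660,0.5000)
R[1][0] = -0.8660

-0.866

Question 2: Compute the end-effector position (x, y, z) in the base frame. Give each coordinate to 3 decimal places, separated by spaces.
-6.000 0.536 7.000

after link 1: o_1 = (0.0000, 4.0000, 0.0000)
after link 2: o_2 = (-2.0000, 4.0000, 5.0000)
after link 3: o_3 = (-6.0000, 0.5359, 7.0000)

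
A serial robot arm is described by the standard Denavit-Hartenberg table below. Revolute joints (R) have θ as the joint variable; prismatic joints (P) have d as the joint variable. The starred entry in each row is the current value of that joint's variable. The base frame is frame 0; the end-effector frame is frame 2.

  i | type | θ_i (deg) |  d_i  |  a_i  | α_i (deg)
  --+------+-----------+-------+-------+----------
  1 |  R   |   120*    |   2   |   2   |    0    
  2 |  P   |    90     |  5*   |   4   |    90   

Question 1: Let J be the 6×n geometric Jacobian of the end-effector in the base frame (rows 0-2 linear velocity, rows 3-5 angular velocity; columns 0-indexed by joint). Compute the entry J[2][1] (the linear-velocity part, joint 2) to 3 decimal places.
1.000

prismatic axis z_1 = (0.0000,0.0000,1.0000)
J_v[:, 1] = z_1; J_ω[:, 1] = (0,0,0)
entry J[2][1] = 1.0000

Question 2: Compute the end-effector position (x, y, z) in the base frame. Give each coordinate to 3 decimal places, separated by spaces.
after link 1: o_1 = (-1.0000, 1.7321, 2.0000)
after link 2: o_2 = (-4.4641, -0.2679, 7.0000)

-4.464 -0.268 7.000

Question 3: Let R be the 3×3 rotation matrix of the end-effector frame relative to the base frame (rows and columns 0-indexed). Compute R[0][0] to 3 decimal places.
End-effector x-axis (col 0 of R) = (-0.8660,-0.5000,0.0000)
R[0][0] = -0.8660

-0.866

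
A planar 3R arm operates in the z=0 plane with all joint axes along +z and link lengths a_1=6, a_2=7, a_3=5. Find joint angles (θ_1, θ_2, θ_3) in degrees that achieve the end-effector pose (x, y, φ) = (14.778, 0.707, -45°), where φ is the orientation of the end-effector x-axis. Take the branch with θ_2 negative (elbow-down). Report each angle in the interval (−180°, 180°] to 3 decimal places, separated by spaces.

45.002 -45.005 -44.998

wrist centre = target − a_3·(cos φ, sin φ) = (11.2425, 4.2425)
cos θ_2 = (144.3921−6²−7²)/(2·6·7) = 0.7070; θ_2 = -45.0047° (elbow-down)
β = atan2(4.2425,11.2425) = 20.6748°; ψ = atan2(-4.9502,10.9493) = -24.3275°
θ_1 = β − ψ = 45.0024°
θ_3 = φ − θ_1 − θ_2 = -44.9977° (wrapped to (-180°,180°])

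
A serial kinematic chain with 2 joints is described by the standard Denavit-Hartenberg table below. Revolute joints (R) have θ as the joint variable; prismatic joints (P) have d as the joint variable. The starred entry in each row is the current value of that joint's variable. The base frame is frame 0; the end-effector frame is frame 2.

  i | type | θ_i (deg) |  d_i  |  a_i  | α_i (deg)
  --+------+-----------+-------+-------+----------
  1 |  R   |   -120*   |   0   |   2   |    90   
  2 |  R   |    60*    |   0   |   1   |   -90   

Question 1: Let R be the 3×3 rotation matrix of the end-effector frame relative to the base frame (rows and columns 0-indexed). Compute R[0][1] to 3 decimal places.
0.866

End-effector y-axis (col 1 of R) = (0.8660,-0.5000,-0.0000)
R[0][1] = 0.8660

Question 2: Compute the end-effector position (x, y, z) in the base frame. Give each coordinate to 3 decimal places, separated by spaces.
after link 1: o_1 = (-1.0000, -1.7321, 0.0000)
after link 2: o_2 = (-1.2500, -2.1651, 0.8660)

-1.250 -2.165 0.866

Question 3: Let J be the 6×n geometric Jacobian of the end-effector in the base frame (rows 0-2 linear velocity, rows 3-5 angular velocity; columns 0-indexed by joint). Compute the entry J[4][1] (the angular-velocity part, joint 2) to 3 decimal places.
axis z_1 = (-0.8660,0.5000,0.0000); lever o_n−o_1 = (-0.2500,-0.4330,0.8660)
cross product → J_v[:, 1] = (0.4330,0.7500,0.5000)
J_ω[:, 1] = z_1
entry J[4][1] = 0.5000

0.500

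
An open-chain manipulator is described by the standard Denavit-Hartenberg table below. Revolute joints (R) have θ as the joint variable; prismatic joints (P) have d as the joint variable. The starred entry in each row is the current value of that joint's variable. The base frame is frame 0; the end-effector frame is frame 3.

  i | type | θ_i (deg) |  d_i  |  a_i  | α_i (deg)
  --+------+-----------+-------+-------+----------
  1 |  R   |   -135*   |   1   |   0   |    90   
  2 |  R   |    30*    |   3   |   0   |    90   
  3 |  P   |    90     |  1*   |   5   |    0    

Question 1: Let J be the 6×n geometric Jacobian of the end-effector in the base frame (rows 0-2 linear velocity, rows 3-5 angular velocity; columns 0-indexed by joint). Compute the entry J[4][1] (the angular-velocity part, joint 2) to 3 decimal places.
0.707

axis z_1 = (-0.7071,0.7071,0.0000); lever o_n−o_1 = (-6.0104,5.3033,-0.8660)
cross product → J_v[:, 1] = (-0.6124,-0.6124,0.5000)
J_ω[:, 1] = z_1
entry J[4][1] = 0.7071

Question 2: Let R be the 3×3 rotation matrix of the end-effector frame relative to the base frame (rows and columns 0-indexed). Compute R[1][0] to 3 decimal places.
0.707

End-effector x-axis (col 0 of R) = (-0.7071,0.7071,0.0000)
R[1][0] = 0.7071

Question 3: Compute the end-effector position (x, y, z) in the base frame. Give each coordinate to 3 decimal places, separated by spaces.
after link 1: o_1 = (0.0000, 0.0000, 1.0000)
after link 2: o_2 = (-2.1213, 2.1213, 1.0000)
after link 3: o_3 = (-6.0104, 5.3033, 0.1340)

-6.010 5.303 0.134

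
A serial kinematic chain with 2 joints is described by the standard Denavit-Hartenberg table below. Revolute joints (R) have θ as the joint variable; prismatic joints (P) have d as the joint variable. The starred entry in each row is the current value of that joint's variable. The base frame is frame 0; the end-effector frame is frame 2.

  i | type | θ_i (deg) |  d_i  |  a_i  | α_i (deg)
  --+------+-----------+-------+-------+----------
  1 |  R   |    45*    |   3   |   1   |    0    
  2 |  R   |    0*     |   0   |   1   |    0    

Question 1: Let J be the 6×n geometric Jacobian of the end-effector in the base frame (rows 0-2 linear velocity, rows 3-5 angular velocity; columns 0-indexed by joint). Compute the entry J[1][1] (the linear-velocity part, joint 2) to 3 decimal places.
axis z_1 = (0.0000,0.0000,1.0000); lever o_n−o_1 = (0.7071,0.7071,0.0000)
cross product → J_v[:, 1] = (-0.7071,0.7071,0.0000)
J_ω[:, 1] = z_1
entry J[1][1] = 0.7071

0.707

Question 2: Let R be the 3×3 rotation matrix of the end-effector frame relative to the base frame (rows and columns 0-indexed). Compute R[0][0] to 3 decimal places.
0.707

End-effector x-axis (col 0 of R) = (0.7071,0.7071,0.0000)
R[0][0] = 0.7071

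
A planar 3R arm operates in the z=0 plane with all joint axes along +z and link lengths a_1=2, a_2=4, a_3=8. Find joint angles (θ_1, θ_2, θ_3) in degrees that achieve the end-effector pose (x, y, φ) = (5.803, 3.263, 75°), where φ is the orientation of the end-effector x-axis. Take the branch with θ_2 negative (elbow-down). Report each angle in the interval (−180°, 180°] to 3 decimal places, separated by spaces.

wrist centre = target − a_3·(cos φ, sin φ) = (3.7324, -4.4644)
cos θ_2 = (33.8621−2²−4²)/(2·2·4) = 0.8664; θ_2 = -29.9593° (elbow-down)
β = atan2(-4.4644,3.7324) = -50.1028°; ψ = atan2(-1.9975,5.4655) = -20.0763°
θ_1 = β − ψ = -30.0265°
θ_3 = φ − θ_1 − θ_2 = 134.9858° (wrapped to (-180°,180°])

-30.027 -29.959 134.986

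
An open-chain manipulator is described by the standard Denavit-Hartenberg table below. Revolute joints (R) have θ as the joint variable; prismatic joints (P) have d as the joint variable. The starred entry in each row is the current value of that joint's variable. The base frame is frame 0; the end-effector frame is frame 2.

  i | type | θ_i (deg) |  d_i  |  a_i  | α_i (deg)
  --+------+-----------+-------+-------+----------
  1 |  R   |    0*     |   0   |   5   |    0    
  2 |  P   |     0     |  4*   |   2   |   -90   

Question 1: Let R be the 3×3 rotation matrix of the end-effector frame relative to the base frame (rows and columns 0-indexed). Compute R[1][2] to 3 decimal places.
End-effector z-axis (col 2 of R) = (0.0000,1.0000,0.0000)
R[1][2] = 1.0000

1.000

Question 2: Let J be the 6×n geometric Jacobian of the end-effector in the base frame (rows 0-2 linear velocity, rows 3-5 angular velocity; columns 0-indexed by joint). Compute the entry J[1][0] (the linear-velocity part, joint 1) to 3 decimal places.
axis z_0 = ẑ; lever o_n−o_0 = (7.0000,0.0000,4.0000)
cross product → J_v[:, 0] = (0.0000,7.0000,0.0000)
J_ω[:, 0] = z_0
entry J[1][0] = 7.0000

7.000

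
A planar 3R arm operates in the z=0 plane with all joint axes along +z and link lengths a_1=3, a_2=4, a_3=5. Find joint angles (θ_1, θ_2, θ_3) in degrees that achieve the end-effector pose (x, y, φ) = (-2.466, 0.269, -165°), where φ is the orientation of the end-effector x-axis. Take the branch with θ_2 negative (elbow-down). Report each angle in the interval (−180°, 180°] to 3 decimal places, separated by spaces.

wrist centre = target − a_3·(cos φ, sin φ) = (2.3636, 1.5631)
cos θ_2 = (8.0300−3²−4²)/(2·3·4) = -0.7071; θ_2 = -134.9981° (elbow-down)
β = atan2(1.5631,2.3636) = 33.4771°; ψ = atan2(-2.8285,0.1717) = -86.5269°
θ_1 = β − ψ = 120.0040°
θ_3 = φ − θ_1 − θ_2 = -150.0059° (wrapped to (-180°,180°])

120.004 -134.998 -150.006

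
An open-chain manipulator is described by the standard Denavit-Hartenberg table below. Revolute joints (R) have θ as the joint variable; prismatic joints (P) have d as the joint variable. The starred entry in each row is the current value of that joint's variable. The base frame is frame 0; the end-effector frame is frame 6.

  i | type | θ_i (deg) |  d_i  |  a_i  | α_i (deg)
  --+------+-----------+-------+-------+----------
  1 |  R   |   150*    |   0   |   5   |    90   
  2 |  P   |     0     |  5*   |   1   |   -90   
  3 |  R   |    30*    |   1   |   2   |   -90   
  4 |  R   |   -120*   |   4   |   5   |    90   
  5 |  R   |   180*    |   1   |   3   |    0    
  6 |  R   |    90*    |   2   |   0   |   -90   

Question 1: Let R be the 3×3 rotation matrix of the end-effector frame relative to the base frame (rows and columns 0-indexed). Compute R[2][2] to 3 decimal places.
0.866

End-effector z-axis (col 2 of R) = (0.5000,0.0000,0.8660)
R[2][2] = 0.8660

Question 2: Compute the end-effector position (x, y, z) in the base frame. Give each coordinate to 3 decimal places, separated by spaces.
after link 1: o_1 = (-4.3301, 2.5000, 0.0000)
after link 2: o_2 = (-2.6962, 7.3301, 0.0000)
after link 3: o_3 = (-4.6962, 7.3301, 1.0000)
after link 4: o_4 = (-2.1962, 3.3301, 5.3301)
after link 5: o_5 = (-2.8301, 3.3301, 2.2321)
after link 6: o_6 = (-1.0981, 3.3301, 1.2321)

-1.098 3.330 1.232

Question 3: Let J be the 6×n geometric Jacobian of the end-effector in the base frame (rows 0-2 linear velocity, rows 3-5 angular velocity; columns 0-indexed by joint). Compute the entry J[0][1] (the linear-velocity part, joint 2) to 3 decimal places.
0.500

prismatic axis z_1 = (0.5000,0.8660,0.0000)
J_v[:, 1] = z_1; J_ω[:, 1] = (0,0,0)
entry J[0][1] = 0.5000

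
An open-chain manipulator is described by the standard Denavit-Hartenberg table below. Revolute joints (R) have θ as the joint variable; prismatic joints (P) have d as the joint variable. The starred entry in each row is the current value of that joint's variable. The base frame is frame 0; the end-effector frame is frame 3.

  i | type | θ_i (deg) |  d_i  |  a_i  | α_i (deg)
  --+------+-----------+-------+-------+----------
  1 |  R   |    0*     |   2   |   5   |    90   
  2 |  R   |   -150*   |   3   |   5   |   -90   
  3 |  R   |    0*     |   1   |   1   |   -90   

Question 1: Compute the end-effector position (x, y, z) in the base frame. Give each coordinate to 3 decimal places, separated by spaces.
after link 1: o_1 = (5.0000, 0.0000, 2.0000)
after link 2: o_2 = (0.6699, -3.0000, -0.5000)
after link 3: o_3 = (0.3038, -3.0000, -1.8660)

0.304 -3.000 -1.866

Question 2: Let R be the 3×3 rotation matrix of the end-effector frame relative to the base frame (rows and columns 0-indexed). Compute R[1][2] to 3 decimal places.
1.000

End-effector z-axis (col 2 of R) = (0.0000,1.0000,-0.0000)
R[1][2] = 1.0000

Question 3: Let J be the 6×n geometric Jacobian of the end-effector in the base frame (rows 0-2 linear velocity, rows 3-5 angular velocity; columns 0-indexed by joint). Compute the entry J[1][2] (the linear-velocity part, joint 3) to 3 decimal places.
1.000

axis z_2 = (0.5000,-0.0000,-0.8660); lever o_n−o_2 = (-0.3660,0.0000,-1.3660)
cross product → J_v[:, 2] = (0.0000,1.0000,-0.0000)
J_ω[:, 2] = z_2
entry J[1][2] = 1.0000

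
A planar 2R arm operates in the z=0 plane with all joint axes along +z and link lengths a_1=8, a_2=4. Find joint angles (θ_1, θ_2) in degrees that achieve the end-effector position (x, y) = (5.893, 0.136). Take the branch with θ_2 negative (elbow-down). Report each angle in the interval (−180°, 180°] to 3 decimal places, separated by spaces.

cos θ_2 = (34.7459−8²−4²)/(2·8·4) = -0.7071; θ_2 = -134.9990° (elbow-down)
β = atan2(0.1360,5.8930) = 1.3221°; ψ = atan2(-2.8285,5.1716) = -28.6752°
θ_1 = β − ψ = 29.9973°

29.997 -134.999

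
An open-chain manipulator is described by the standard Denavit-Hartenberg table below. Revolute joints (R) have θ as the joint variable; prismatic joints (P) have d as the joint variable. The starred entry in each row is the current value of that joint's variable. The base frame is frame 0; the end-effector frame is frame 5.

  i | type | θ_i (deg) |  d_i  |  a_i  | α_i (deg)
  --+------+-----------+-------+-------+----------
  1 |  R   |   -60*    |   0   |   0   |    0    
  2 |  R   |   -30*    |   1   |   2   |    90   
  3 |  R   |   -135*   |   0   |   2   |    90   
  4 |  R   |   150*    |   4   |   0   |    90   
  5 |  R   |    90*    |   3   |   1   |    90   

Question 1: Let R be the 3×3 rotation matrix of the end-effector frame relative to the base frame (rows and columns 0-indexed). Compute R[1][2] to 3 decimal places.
End-effector z-axis (col 2 of R) = (-0.5000,-0.6124,0.6124)
R[1][2] = -0.6124

-0.612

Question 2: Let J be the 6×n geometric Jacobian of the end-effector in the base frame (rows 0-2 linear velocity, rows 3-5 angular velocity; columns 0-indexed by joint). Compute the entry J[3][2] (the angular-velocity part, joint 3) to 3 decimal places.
-1.000

axis z_2 = (-1.0000,-0.0000,0.0000); lever o_n−o_2 = (-2.5981,6.0104,1.0607)
cross product → J_v[:, 2] = (-0.0000,1.0607,-6.0104)
J_ω[:, 2] = z_2
entry J[3][2] = -1.0000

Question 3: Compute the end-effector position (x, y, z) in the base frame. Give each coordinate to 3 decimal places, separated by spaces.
after link 1: o_1 = (0.0000, 0.0000, 0.0000)
after link 2: o_2 = (0.0000, -2.0000, 1.0000)
after link 3: o_3 = (0.0000, -0.5858, -0.4142)
after link 4: o_4 = (-0.0000, 2.2426, 2.4142)
after link 5: o_5 = (-2.5981, 4.0104, 2.0607)

-2.598 4.010 2.061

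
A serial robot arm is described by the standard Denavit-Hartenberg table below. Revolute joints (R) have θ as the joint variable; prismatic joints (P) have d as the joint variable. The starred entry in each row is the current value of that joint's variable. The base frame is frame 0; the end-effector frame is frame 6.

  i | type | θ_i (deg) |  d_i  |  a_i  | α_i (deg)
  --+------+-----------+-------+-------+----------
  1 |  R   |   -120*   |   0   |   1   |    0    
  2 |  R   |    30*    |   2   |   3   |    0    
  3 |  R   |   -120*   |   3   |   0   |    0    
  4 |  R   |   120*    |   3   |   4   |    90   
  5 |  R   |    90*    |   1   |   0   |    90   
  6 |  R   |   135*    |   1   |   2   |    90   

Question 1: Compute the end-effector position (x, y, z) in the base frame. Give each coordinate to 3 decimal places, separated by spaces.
after link 1: o_1 = (-0.5000, -0.8660, 0.0000)
after link 2: o_2 = (-0.5000, -3.8660, 2.0000)
after link 3: o_3 = (-0.5000, -3.8660, 5.0000)
after link 4: o_4 = (-0.5000, -7.8660, 8.0000)
after link 5: o_5 = (-1.5000, -7.8660, 8.0000)
after link 6: o_6 = (-2.9142, -8.8660, 6.5858)

-2.914 -8.866 6.586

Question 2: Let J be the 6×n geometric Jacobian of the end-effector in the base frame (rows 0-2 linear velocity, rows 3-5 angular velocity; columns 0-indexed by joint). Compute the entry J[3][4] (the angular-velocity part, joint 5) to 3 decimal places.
axis z_4 = (-1.0000,-0.0000,0.0000); lever o_n−o_4 = (-2.4142,-1.0000,-1.4142)
cross product → J_v[:, 4] = (0.0000,-1.4142,1.0000)
J_ω[:, 4] = z_4
entry J[3][4] = -1.0000

-1.000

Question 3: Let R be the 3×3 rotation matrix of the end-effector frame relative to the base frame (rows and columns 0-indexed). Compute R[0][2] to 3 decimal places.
End-effector z-axis (col 2 of R) = (-0.7071,-0.0000,0.7071)
R[0][2] = -0.7071

-0.707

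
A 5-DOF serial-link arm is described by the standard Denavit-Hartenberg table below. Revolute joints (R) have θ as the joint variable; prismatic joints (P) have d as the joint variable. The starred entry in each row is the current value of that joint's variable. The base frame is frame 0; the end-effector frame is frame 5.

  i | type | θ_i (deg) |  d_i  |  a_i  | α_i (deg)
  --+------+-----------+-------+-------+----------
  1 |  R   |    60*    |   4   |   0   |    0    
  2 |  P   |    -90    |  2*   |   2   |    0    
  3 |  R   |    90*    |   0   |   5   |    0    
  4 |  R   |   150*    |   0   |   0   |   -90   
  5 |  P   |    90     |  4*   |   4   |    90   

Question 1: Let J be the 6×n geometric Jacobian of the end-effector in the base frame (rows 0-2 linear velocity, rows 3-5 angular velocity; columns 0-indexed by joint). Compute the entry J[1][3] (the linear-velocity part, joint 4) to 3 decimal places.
axis z_3 = (0.0000,0.0000,1.0000); lever o_n−o_3 = (2.0000,-3.4641,-4.0000)
cross product → J_v[:, 3] = (3.4641,2.0000,-0.0000)
J_ω[:, 3] = z_3
entry J[1][3] = 2.0000

2.000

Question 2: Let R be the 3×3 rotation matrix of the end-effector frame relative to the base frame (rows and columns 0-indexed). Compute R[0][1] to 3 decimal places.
0.500

End-effector y-axis (col 1 of R) = (0.5000,-0.8660,0.0000)
R[0][1] = 0.5000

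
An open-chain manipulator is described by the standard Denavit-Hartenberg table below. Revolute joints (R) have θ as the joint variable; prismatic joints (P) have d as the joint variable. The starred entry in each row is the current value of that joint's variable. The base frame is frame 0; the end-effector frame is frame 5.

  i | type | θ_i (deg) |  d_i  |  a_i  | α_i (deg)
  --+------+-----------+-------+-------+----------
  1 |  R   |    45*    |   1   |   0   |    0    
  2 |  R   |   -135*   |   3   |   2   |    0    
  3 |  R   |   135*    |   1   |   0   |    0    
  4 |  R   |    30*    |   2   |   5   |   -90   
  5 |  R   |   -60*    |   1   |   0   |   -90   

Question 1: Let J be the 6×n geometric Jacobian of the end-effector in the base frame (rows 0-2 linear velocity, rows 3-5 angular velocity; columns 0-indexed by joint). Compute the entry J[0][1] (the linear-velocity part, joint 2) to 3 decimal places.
-3.088

axis z_1 = (0.0000,0.0000,1.0000); lever o_n−o_1 = (0.3282,3.0884,6.0000)
cross product → J_v[:, 1] = (-3.0884,0.3282,0.0000)
J_ω[:, 1] = z_1
entry J[0][1] = -3.0884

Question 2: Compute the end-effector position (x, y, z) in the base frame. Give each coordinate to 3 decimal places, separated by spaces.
after link 1: o_1 = (0.0000, 0.0000, 1.0000)
after link 2: o_2 = (0.0000, -2.0000, 4.0000)
after link 3: o_3 = (0.0000, -2.0000, 5.0000)
after link 4: o_4 = (1.2941, 2.8296, 7.0000)
after link 5: o_5 = (0.3282, 3.0884, 7.0000)

0.328 3.088 7.000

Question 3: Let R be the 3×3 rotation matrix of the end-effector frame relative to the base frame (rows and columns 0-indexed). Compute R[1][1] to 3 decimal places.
-0.259

End-effector y-axis (col 1 of R) = (0.9659,-0.2588,-0.0000)
R[1][1] = -0.2588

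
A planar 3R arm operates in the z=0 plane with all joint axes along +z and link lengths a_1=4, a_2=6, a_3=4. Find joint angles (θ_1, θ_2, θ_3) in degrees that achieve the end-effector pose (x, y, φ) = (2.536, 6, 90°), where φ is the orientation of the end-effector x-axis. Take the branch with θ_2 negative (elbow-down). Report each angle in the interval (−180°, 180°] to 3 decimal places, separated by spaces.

wrist centre = target − a_3·(cos φ, sin φ) = (2.5360, 2.0000)
cos θ_2 = (10.4313−4²−6²)/(2·4·6) = -0.8660; θ_2 = -149.9988° (elbow-down)
β = atan2(2.0000,2.5360) = 38.2608°; ψ = atan2(-3.0001,-1.1961) = -111.7362°
θ_1 = β − ψ = 149.9971°
θ_3 = φ − θ_1 − θ_2 = 90.0017° (wrapped to (-180°,180°])

149.997 -149.999 90.002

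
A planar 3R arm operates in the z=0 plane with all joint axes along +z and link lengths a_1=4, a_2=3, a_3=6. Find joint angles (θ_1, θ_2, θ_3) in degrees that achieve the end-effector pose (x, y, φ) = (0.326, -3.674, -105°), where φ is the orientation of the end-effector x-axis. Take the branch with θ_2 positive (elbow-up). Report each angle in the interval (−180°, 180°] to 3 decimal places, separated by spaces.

wrist centre = target − a_3·(cos φ, sin φ) = (1.8789, 2.1216)
cos θ_2 = (8.0313−4²−3²)/(2·4·3) = -0.7070; θ_2 = 134.9937° (elbow-up)
β = atan2(2.1216,1.8789) = 48.4709°; ψ = atan2(2.1216,1.8789) = 48.4709°
θ_1 = β − ψ = 0.0000°
θ_3 = φ − θ_1 − θ_2 = 120.0063° (wrapped to (-180°,180°])

0.000 134.994 120.006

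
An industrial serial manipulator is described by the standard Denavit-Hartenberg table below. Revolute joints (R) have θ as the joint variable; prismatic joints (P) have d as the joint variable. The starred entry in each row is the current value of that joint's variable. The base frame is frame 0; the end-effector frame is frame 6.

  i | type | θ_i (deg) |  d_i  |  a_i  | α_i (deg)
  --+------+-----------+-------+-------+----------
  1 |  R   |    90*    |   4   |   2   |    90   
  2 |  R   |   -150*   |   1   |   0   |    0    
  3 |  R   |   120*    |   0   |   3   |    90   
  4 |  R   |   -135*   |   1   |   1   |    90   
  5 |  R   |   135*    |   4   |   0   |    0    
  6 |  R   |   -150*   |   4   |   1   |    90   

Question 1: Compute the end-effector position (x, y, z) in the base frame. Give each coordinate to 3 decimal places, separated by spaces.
5.267 -1.875 5.382

after link 1: o_1 = (0.0000, 2.0000, 4.0000)
after link 2: o_2 = (1.0000, 2.0000, 4.0000)
after link 3: o_3 = (1.0000, 4.5981, 2.5000)
after link 4: o_4 = (0.2929, 3.4857, 1.9875)
after link 5: o_5 = (3.1213, 1.0362, 3.4017)
after link 6: o_6 = (5.2667, -1.8754, 5.3816)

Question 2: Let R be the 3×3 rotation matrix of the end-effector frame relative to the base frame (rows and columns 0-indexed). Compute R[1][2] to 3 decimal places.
End-effector z-axis (col 2 of R) = (0.1830,0.6415,0.7450)
R[1][2] = 0.6415

0.641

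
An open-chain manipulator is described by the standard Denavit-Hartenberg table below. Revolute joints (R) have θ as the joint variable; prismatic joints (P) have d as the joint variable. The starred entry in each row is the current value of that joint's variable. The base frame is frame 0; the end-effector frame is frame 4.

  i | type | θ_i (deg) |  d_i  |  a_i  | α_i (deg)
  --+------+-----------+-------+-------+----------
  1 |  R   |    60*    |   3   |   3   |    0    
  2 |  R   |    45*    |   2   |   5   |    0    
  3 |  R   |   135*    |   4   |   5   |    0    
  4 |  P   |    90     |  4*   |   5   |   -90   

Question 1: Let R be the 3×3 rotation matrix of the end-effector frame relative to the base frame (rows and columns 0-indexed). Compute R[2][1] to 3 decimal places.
-1.000

End-effector y-axis (col 1 of R) = (0.0000,0.0000,-1.0000)
R[2][1] = -1.0000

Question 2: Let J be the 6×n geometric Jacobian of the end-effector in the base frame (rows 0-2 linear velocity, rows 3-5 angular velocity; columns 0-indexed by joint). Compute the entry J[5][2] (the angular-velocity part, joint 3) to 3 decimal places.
axis z_2 = (0.0000,0.0000,1.0000); lever o_n−o_2 = (1.8301,-6.8301,8.0000)
cross product → J_v[:, 2] = (6.8301,1.8301,-0.0000)
J_ω[:, 2] = z_2
entry J[5][2] = 1.0000

1.000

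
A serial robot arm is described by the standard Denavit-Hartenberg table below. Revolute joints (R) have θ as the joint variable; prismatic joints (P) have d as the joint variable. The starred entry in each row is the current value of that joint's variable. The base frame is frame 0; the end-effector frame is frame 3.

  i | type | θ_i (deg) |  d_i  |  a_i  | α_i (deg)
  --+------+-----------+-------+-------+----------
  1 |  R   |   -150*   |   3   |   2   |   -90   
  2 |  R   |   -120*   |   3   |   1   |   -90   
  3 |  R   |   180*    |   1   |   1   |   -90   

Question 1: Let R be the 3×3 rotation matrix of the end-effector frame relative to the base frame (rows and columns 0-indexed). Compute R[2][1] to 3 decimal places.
-0.500

End-effector y-axis (col 1 of R) = (0.7500,0.4330,-0.5000)
R[2][1] = -0.5000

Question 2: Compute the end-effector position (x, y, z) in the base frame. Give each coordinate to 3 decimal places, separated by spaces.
-0.982 -4.031 3.500

after link 1: o_1 = (-1.7321, -1.0000, 3.0000)
after link 2: o_2 = (0.2010, -3.3481, 3.8660)
after link 3: o_3 = (-0.9821, -4.0311, 3.5000)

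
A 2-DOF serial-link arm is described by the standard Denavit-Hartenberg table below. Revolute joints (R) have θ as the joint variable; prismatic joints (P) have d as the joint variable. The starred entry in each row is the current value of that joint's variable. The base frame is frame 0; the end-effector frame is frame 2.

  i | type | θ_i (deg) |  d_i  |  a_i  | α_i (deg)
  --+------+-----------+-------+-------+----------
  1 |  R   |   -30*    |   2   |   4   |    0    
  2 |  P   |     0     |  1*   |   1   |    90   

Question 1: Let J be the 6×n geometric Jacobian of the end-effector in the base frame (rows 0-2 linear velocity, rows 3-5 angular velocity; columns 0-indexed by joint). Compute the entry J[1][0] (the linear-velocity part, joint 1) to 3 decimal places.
axis z_0 = ẑ; lever o_n−o_0 = (4.3301,-2.5000,3.0000)
cross product → J_v[:, 0] = (2.5000,4.3301,-0.0000)
J_ω[:, 0] = z_0
entry J[1][0] = 4.3301

4.330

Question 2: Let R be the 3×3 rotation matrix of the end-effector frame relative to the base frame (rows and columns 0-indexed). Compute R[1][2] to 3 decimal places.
End-effector z-axis (col 2 of R) = (-0.5000,-0.8660,0.0000)
R[1][2] = -0.8660

-0.866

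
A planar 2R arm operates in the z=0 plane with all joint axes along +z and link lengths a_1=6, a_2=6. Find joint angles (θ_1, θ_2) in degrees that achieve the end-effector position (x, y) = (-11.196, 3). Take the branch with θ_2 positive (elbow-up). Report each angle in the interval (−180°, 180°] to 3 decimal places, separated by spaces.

cos θ_2 = (134.3504−6²−6²)/(2·6·6) = 0.8660; θ_2 = 30.0054° (elbow-up)
β = atan2(3.0000,-11.1960) = 164.9998°; ψ = atan2(3.0005,11.1959) = 15.0027°
θ_1 = β − ψ = 149.9971°

149.997 30.005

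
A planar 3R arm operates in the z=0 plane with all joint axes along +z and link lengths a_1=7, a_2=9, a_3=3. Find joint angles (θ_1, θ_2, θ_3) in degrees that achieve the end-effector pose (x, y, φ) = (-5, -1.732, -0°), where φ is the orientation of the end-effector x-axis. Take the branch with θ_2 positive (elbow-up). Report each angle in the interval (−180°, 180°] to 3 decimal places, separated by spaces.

120.000 120.000 120.000

wrist centre = target − a_3·(cos φ, sin φ) = (-8.0000, -1.7320)
cos θ_2 = (66.9998−7²−9²)/(2·7·9) = -0.5000; θ_2 = 120.0001° (elbow-up)
β = atan2(-1.7320,-8.0000) = -167.7840°; ψ = atan2(7.7942,2.5000) = 72.2164°
θ_1 = β − ψ = -240.0004°
θ_3 = φ − θ_1 − θ_2 = 120.0003° (wrapped to (-180°,180°])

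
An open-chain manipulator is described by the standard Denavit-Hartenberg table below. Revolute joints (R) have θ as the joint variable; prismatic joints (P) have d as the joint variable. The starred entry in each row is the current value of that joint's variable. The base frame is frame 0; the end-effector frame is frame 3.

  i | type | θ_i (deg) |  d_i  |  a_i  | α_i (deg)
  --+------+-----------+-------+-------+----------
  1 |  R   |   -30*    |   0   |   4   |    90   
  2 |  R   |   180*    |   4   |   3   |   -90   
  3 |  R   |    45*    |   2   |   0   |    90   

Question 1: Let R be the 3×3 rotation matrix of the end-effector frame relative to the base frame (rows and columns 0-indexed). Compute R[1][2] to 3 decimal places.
End-effector z-axis (col 2 of R) = (-0.9659,-0.2588,0.0000)
R[1][2] = -0.2588

-0.259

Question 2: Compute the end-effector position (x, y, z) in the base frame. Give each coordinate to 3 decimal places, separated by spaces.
-1.134 -3.964 -2.000

after link 1: o_1 = (3.4641, -2.0000, 0.0000)
after link 2: o_2 = (-1.1340, -3.9641, 0.0000)
after link 3: o_3 = (-1.1340, -3.9641, -2.0000)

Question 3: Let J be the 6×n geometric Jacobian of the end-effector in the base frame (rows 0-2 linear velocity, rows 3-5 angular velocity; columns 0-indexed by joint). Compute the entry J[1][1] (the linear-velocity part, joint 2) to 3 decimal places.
axis z_1 = (-0.5000,-0.8660,0.0000); lever o_n−o_1 = (-4.5981,-1.9641,-2.0000)
cross product → J_v[:, 1] = (1.7321,-1.0000,-3.0000)
J_ω[:, 1] = z_1
entry J[1][1] = -1.0000

-1.000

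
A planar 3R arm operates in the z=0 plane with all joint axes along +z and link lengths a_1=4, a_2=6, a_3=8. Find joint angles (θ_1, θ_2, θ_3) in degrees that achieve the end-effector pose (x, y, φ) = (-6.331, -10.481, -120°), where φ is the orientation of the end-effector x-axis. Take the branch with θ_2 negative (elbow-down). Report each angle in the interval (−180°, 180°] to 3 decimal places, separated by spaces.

wrist centre = target − a_3·(cos φ, sin φ) = (-2.3310, -3.5528)
cos θ_2 = (18.0559−4²−6²)/(2·4·6) = -0.7072; θ_2 = -135.0050° (elbow-down)
β = atan2(-3.5528,-2.3310) = -123.2690°; ψ = atan2(-4.2423,-0.2430) = -93.2785°
θ_1 = β − ψ = -29.9905°
θ_3 = φ − θ_1 − θ_2 = 44.9955° (wrapped to (-180°,180°])

-29.991 -135.005 44.995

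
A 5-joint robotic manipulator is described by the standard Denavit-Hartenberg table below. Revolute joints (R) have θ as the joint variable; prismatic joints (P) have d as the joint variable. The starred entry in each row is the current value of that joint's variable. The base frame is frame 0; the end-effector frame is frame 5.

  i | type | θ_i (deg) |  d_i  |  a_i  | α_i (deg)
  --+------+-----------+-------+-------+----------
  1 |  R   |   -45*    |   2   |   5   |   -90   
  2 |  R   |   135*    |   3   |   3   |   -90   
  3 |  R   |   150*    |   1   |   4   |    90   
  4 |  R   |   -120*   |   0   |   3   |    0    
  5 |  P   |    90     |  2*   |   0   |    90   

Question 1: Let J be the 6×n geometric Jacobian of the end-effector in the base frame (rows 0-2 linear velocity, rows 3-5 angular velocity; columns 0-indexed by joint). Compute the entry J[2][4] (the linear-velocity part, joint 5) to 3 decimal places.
prismatic axis z_4 = (-0.8624,-0.3624,-0.3536)
J_v[:, 4] = z_4; J_ω[:, 4] = (0,0,0)
entry J[2][4] = -0.3536

-0.354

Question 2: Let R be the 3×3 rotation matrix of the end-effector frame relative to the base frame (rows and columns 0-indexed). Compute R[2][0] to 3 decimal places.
End-effector x-axis (col 0 of R) = (0.3188,-0.9312,0.1768)
R[2][0] = 0.1768

0.177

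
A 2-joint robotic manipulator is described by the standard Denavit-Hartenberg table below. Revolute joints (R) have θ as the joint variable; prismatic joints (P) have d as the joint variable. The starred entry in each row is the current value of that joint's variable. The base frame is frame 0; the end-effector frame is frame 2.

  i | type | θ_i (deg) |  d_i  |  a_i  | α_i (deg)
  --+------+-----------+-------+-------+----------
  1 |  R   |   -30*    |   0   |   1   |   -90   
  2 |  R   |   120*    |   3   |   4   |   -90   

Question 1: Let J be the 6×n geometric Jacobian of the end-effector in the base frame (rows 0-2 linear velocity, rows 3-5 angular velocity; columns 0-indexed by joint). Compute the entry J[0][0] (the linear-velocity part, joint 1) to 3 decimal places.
-3.098

axis z_0 = ẑ; lever o_n−o_0 = (0.6340,3.0981,-3.4641)
cross product → J_v[:, 0] = (-3.0981,0.6340,0.0000)
J_ω[:, 0] = z_0
entry J[0][0] = -3.0981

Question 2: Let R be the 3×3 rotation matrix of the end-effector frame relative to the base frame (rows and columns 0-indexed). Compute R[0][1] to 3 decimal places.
End-effector y-axis (col 1 of R) = (-0.5000,-0.8660,-0.0000)
R[0][1] = -0.5000

-0.500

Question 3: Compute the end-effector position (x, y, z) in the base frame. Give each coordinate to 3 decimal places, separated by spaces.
0.634 3.098 -3.464

after link 1: o_1 = (0.8660, -0.5000, 0.0000)
after link 2: o_2 = (0.6340, 3.0981, -3.4641)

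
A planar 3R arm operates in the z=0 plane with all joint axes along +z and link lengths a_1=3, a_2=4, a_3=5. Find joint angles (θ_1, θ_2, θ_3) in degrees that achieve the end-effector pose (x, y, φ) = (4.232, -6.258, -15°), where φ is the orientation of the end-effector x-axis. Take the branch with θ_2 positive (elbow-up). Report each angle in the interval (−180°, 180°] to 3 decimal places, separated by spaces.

wrist centre = target − a_3·(cos φ, sin φ) = (-0.5976, -4.9639)
cos θ_2 = (24.9975−3²−4²)/(2·3·4) = -0.0001; θ_2 = 90.0059° (elbow-up)
β = atan2(-4.9639,-0.5976) = -96.8651°; ψ = atan2(4.0000,2.9996) = 53.1339°
θ_1 = β − ψ = -149.9990°
θ_3 = φ − θ_1 − θ_2 = 44.9930° (wrapped to (-180°,180°])

-149.999 90.006 44.993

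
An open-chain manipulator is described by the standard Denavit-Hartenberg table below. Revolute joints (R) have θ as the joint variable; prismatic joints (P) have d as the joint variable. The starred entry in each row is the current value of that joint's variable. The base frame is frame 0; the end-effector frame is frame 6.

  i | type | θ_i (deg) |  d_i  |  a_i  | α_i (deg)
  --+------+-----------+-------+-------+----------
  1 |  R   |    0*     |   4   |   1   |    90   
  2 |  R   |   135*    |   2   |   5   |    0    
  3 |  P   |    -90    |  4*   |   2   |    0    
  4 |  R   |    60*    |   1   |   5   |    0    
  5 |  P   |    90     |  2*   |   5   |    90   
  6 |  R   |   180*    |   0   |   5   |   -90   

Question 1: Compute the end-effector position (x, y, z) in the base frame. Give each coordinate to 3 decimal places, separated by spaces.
after link 1: o_1 = (1.0000, 0.0000, 4.0000)
after link 2: o_2 = (-2.5355, -2.0000, 7.5355)
after link 3: o_3 = (-1.1213, -6.0000, 8.9497)
after link 4: o_4 = (-2.4154, -7.0000, 13.7794)
after link 5: o_5 = (-7.2450, -9.0000, 12.4853)
after link 6: o_6 = (-2.4154, -9.0000, 13.7794)

-2.415 -9.000 13.779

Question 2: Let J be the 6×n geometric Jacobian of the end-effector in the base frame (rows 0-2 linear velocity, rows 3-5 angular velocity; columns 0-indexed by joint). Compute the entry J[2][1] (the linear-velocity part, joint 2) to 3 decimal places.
axis z_1 = (0.0000,-1.0000,0.0000); lever o_n−o_1 = (-3.4154,-9.0000,9.7794)
cross product → J_v[:, 1] = (-9.7794,-0.0000,-3.4154)
J_ω[:, 1] = z_1
entry J[2][1] = -3.4154

-3.415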